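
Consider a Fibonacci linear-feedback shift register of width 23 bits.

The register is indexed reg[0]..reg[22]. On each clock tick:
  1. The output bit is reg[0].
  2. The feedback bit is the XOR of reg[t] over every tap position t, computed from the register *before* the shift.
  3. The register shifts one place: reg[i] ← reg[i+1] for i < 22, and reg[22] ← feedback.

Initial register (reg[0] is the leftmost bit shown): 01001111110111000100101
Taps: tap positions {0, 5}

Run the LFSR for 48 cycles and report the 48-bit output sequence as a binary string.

k : reg_k → out_k, fb_k
0: 01001111110111000100101 → 0, fb=1
1: 10011111101110001001011 → 1, fb=0
2: 00111111011100010010110 → 0, fb=1
3: 01111110111000100101101 → 0, fb=1
4: 11111101110001001011011 → 1, fb=0
5: 11111011100010010110110 → 1, fb=1
6: 11110111000100101101101 → 1, fb=0
7: 11101110001001011011010 → 1, fb=0
8: 11011100010010110110100 → 1, fb=0
9: 10111000100101101101000 → 1, fb=1
10: 01110001001011011010001 → 0, fb=0
11: 11100010010110110100010 → 1, fb=1
12: 11000100101101101000101 → 1, fb=0
13: 10001001011011010001010 → 1, fb=1
14: 00010010110110100010101 → 0, fb=0
15: 00100101101101000101010 → 0, fb=1
16: 01001011011010001010101 → 0, fb=0
17: 10010110110100010101010 → 1, fb=0
18: 00101101101000101010100 → 0, fb=1
19: 01011011010001010101001 → 0, fb=0
20: 10110110100010101010010 → 1, fb=0
21: 01101101000101010100100 → 0, fb=1
22: 11011010001010101001001 → 1, fb=1
23: 10110100010101010010011 → 1, fb=0
24: 01101000101010100100110 → 0, fb=0
25: 11010001010101001001100 → 1, fb=1
26: 10100010101010010011001 → 1, fb=1
27: 01000101010100100110011 → 0, fb=1
28: 10001010101001001100111 → 1, fb=1
29: 00010101010010011001111 → 0, fb=1
30: 00101010100100110011111 → 0, fb=0
31: 01010101001001100111110 → 0, fb=1
32: 10101010010011001111101 → 1, fb=1
33: 01010100100110011111011 → 0, fb=1
34: 10101001001100111110111 → 1, fb=1
35: 01010010011001111101111 → 0, fb=0
36: 10100100110011111011110 → 1, fb=0
37: 01001001100111110111100 → 0, fb=0
38: 10010011001111101111000 → 1, fb=1
39: 00100110011111011110001 → 0, fb=1
40: 01001100111110111100011 → 0, fb=1
41: 10011001111101111000111 → 1, fb=1
42: 00110011111011110001111 → 0, fb=0
43: 01100111110111100011110 → 0, fb=1
44: 11001111101111000111101 → 1, fb=0
45: 10011111011110001111010 → 1, fb=0
46: 00111110111100011110100 → 0, fb=1
47: 01111101111000111101001 → 0, fb=1

010011111101110001001011011010001010101001001100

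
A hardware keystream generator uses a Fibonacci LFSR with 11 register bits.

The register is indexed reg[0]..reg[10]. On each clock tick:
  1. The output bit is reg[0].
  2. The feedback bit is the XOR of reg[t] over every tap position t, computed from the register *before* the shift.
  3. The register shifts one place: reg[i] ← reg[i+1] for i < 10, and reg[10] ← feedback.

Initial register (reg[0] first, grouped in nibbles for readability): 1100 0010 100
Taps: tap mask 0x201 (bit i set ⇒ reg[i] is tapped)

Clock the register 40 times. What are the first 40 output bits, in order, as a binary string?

1100001010011111101111001100011000011111

tick  register→output (feedback)
  0  11000010100→1 (1)
  1  10000101001→1 (1)
  2  00001010011→0 (1)
  3  00010100111→0 (1)
  4  00101001111→0 (1)
  5  01010011111→0 (1)
  6  10100111111→1 (0)
  7  01001111110→0 (1)
  8  10011111101→1 (1)
  9  00111111011→0 (1)
 10  01111110111→0 (1)
 11  11111101111→1 (0)
 12  11111011110→1 (0)
 13  11110111100→1 (1)
 14  11101111001→1 (1)
 15  11011110011→1 (0)
 16  10111100110→1 (0)
 17  01111001100→0 (0)
 18  11110011000→1 (1)
 19  11100110001→1 (1)
 20  11001100011→1 (0)
 21  10011000110→1 (0)
 22  00110001100→0 (0)
 23  01100011000→0 (0)
 24  11000110000→1 (1)
 25  10001100001→1 (1)
 26  00011000011→0 (1)
 27  00110000111→0 (1)
 28  01100001111→0 (1)
 29  11000011111→1 (0)
 30  10000111110→1 (0)
 31  00001111100→0 (0)
 32  00011111000→0 (0)
 33  00111110000→0 (0)
 34  01111100000→0 (0)
 35  11111000000→1 (1)
 36  11110000001→1 (1)
 37  11100000011→1 (0)
 38  11000000110→1 (0)
 39  10000001100→1 (1)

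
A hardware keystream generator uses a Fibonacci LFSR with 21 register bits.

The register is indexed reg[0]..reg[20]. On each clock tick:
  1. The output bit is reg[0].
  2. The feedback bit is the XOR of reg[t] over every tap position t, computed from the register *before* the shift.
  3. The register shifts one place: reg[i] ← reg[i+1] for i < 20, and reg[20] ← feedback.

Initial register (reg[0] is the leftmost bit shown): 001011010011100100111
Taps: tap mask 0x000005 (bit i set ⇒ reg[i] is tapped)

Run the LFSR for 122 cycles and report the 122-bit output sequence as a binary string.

00101101001110010011110011001110111011100111111110101010101111000000100000000010011000010100000001011111001000100000100100

k : reg_k → out_k, fb_k
0: 001011010011100100111 → 0, fb=1
1: 010110100111001001111 → 0, fb=0
2: 101101001110010011110 → 1, fb=0
3: 011010011100100111100 → 0, fb=1
4: 110100111001001111001 → 1, fb=1
5: 101001110010011110011 → 1, fb=0
6: 010011100100111100110 → 0, fb=0
7: 100111001001111001100 → 1, fb=1
8: 001110010011110011001 → 0, fb=1
9: 011100100111100110011 → 0, fb=1
10: 111001001111001100111 → 1, fb=0
11: 110010011110011001110 → 1, fb=1
12: 100100111100110011101 → 1, fb=1
13: 001001111001100111011 → 0, fb=1
14: 010011110011001110111 → 0, fb=0
15: 100111100110011101110 → 1, fb=1
16: 001111001100111011101 → 0, fb=1
17: 011110011001110111011 → 0, fb=1
18: 111100110011101110111 → 1, fb=0
19: 111001100111011101110 → 1, fb=0
20: 110011001110111011100 → 1, fb=1
21: 100110011101110111001 → 1, fb=1
22: 001100111011101110011 → 0, fb=1
23: 011001110111011100111 → 0, fb=1
24: 110011101110111001111 → 1, fb=1
25: 100111011101110011111 → 1, fb=1
26: 001110111011100111111 → 0, fb=1
27: 011101110111001111111 → 0, fb=1
28: 111011101110011111111 → 1, fb=0
29: 110111011100111111110 → 1, fb=1
30: 101110111001111111101 → 1, fb=0
31: 011101110011111111010 → 0, fb=1
32: 111011100111111110101 → 1, fb=0
33: 110111001111111101010 → 1, fb=1
34: 101110011111111010101 → 1, fb=0
35: 011100111111110101010 → 0, fb=1
36: 111001111111101010101 → 1, fb=0
37: 110011111111010101010 → 1, fb=1
38: 100111111110101010101 → 1, fb=1
39: 001111111101010101011 → 0, fb=1
40: 011111111010101010111 → 0, fb=1
41: 111111110101010101111 → 1, fb=0
42: 111111101010101011110 → 1, fb=0
43: 111111010101010111100 → 1, fb=0
44: 111110101010101111000 → 1, fb=0
45: 111101010101011110000 → 1, fb=0
46: 111010101010111100000 → 1, fb=0
47: 110101010101111000000 → 1, fb=1
48: 101010101011110000001 → 1, fb=0
49: 010101010111100000010 → 0, fb=0
50: 101010101111000000100 → 1, fb=0
51: 010101011110000001000 → 0, fb=0
52: 101010111100000010000 → 1, fb=0
53: 010101111000000100000 → 0, fb=0
54: 101011110000001000000 → 1, fb=0
55: 010111100000010000000 → 0, fb=0
56: 101111000000100000000 → 1, fb=0
57: 011110000001000000000 → 0, fb=1
58: 111100000010000000001 → 1, fb=0
59: 111000000100000000010 → 1, fb=0
60: 110000001000000000100 → 1, fb=1
61: 100000010000000001001 → 1, fb=1
62: 000000100000000010011 → 0, fb=0
63: 000001000000000100110 → 0, fb=0
64: 000010000000001001100 → 0, fb=0
65: 000100000000010011000 → 0, fb=0
66: 001000000000100110000 → 0, fb=1
67: 010000000001001100001 → 0, fb=0
68: 100000000010011000010 → 1, fb=1
69: 000000000100110000101 → 0, fb=0
70: 000000001001100001010 → 0, fb=0
71: 000000010011000010100 → 0, fb=0
72: 000000100110000101000 → 0, fb=0
73: 000001001100001010000 → 0, fb=0
74: 000010011000010100000 → 0, fb=0
75: 000100110000101000000 → 0, fb=0
76: 001001100001010000000 → 0, fb=1
77: 010011000010100000001 → 0, fb=0
78: 100110000101000000010 → 1, fb=1
79: 001100001010000000101 → 0, fb=1
80: 011000010100000001011 → 0, fb=1
81: 110000101000000010111 → 1, fb=1
82: 100001010000000101111 → 1, fb=1
83: 000010100000001011111 → 0, fb=0
84: 000101000000010111110 → 0, fb=0
85: 001010000000101111100 → 0, fb=1
86: 010100000001011111001 → 0, fb=0
87: 101000000010111110010 → 1, fb=0
88: 010000000101111100100 → 0, fb=0
89: 100000001011111001000 → 1, fb=1
90: 000000010111110010001 → 0, fb=0
91: 000000101111100100010 → 0, fb=0
92: 000001011111001000100 → 0, fb=0
93: 000010111110010001000 → 0, fb=0
94: 000101111100100010000 → 0, fb=0
95: 001011111001000100000 → 0, fb=1
96: 010111110010001000001 → 0, fb=0
97: 101111100100010000010 → 1, fb=0
98: 011111001000100000100 → 0, fb=1
99: 111110010001000001001 → 1, fb=0
100: 111100100010000010010 → 1, fb=0
101: 111001000100000100100 → 1, fb=0
102: 110010001000001001000 → 1, fb=1
103: 100100010000010010001 → 1, fb=1
104: 001000100000100100011 → 0, fb=1
105: 010001000001001000111 → 0, fb=0
106: 100010000010010001110 → 1, fb=1
107: 000100000100100011101 → 0, fb=0
108: 001000001001000111010 → 0, fb=1
109: 010000010010001110101 → 0, fb=0
110: 100000100100011101010 → 1, fb=1
111: 000001001000111010101 → 0, fb=0
112: 000010010001110101010 → 0, fb=0
113: 000100100011101010100 → 0, fb=0
114: 001001000111010101000 → 0, fb=1
115: 010010001110101010001 → 0, fb=0
116: 100100011101010100010 → 1, fb=1
117: 001000111010101000101 → 0, fb=1
118: 010001110101010001011 → 0, fb=0
119: 100011101010100010110 → 1, fb=1
120: 000111010101000101101 → 0, fb=0
121: 001110101010001011010 → 0, fb=1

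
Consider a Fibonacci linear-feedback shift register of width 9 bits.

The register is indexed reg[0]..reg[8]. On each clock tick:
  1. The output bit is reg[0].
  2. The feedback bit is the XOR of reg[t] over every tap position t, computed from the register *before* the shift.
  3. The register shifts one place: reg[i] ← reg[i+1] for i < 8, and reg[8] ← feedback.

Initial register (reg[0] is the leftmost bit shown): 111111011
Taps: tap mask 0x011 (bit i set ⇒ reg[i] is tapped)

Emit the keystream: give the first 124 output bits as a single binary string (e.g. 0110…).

1111110110010010010110111111001001101010011001100000001100011001010001101001011111110100010110001110101100101100111100011111

k : reg_k → out_k, fb_k
0: 111111011 → 1, fb=0
1: 111110110 → 1, fb=0
2: 111101100 → 1, fb=1
3: 111011001 → 1, fb=0
4: 110110010 → 1, fb=0
5: 101100100 → 1, fb=1
6: 011001001 → 0, fb=0
7: 110010010 → 1, fb=0
8: 100100100 → 1, fb=1
9: 001001001 → 0, fb=0
10: 010010010 → 0, fb=1
11: 100100101 → 1, fb=1
12: 001001011 → 0, fb=0
13: 010010110 → 0, fb=1
14: 100101101 → 1, fb=1
15: 001011011 → 0, fb=1
16: 010110111 → 0, fb=1
17: 101101111 → 1, fb=1
18: 011011111 → 0, fb=1
19: 110111111 → 1, fb=0
20: 101111110 → 1, fb=0
21: 011111100 → 0, fb=1
22: 111111001 → 1, fb=0
23: 111110010 → 1, fb=0
24: 111100100 → 1, fb=1
25: 111001001 → 1, fb=1
26: 110010011 → 1, fb=0
27: 100100110 → 1, fb=1
28: 001001101 → 0, fb=0
29: 010011010 → 0, fb=1
30: 100110101 → 1, fb=0
31: 001101010 → 0, fb=0
32: 011010100 → 0, fb=1
33: 110101001 → 1, fb=1
34: 101010011 → 1, fb=0
35: 010100110 → 0, fb=0
36: 101001100 → 1, fb=1
37: 010011001 → 0, fb=1
38: 100110011 → 1, fb=0
39: 001100110 → 0, fb=0
40: 011001100 → 0, fb=0
41: 110011000 → 1, fb=0
42: 100110000 → 1, fb=0
43: 001100000 → 0, fb=0
44: 011000000 → 0, fb=0
45: 110000000 → 1, fb=1
46: 100000001 → 1, fb=1
47: 000000011 → 0, fb=0
48: 000000110 → 0, fb=0
49: 000001100 → 0, fb=0
50: 000011000 → 0, fb=1
51: 000110001 → 0, fb=1
52: 001100011 → 0, fb=0
53: 011000110 → 0, fb=0
54: 110001100 → 1, fb=1
55: 100011001 → 1, fb=0
56: 000110010 → 0, fb=1
57: 001100101 → 0, fb=0
58: 011001010 → 0, fb=0
59: 110010100 → 1, fb=0
60: 100101000 → 1, fb=1
61: 001010001 → 0, fb=1
62: 010100011 → 0, fb=0
63: 101000110 → 1, fb=1
64: 010001101 → 0, fb=0
65: 100011010 → 1, fb=0
66: 000110100 → 0, fb=1
67: 001101001 → 0, fb=0
68: 011010010 → 0, fb=1
69: 110100101 → 1, fb=1
70: 101001011 → 1, fb=1
71: 010010111 → 0, fb=1
72: 100101111 → 1, fb=1
73: 001011111 → 0, fb=1
74: 010111111 → 0, fb=1
75: 101111111 → 1, fb=0
76: 011111110 → 0, fb=1
77: 111111101 → 1, fb=0
78: 111111010 → 1, fb=0
79: 111110100 → 1, fb=0
80: 111101000 → 1, fb=1
81: 111010001 → 1, fb=0
82: 110100010 → 1, fb=1
83: 101000101 → 1, fb=1
84: 010001011 → 0, fb=0
85: 100010110 → 1, fb=0
86: 000101100 → 0, fb=0
87: 001011000 → 0, fb=1
88: 010110001 → 0, fb=1
89: 101100011 → 1, fb=1
90: 011000111 → 0, fb=0
91: 110001110 → 1, fb=1
92: 100011101 → 1, fb=0
93: 000111010 → 0, fb=1
94: 001110101 → 0, fb=1
95: 011101011 → 0, fb=0
96: 111010110 → 1, fb=0
97: 110101100 → 1, fb=1
98: 101011001 → 1, fb=0
99: 010110010 → 0, fb=1
100: 101100101 → 1, fb=1
101: 011001011 → 0, fb=0
102: 110010110 → 1, fb=0
103: 100101100 → 1, fb=1
104: 001011001 → 0, fb=1
105: 010110011 → 0, fb=1
106: 101100111 → 1, fb=1
107: 011001111 → 0, fb=0
108: 110011110 → 1, fb=0
109: 100111100 → 1, fb=0
110: 001111000 → 0, fb=1
111: 011110001 → 0, fb=1
112: 111100011 → 1, fb=1
113: 111000111 → 1, fb=1
114: 110001111 → 1, fb=1
115: 100011111 → 1, fb=0
116: 000111110 → 0, fb=1
117: 001111101 → 0, fb=1
118: 011111011 → 0, fb=1
119: 111110111 → 1, fb=0
120: 111101110 → 1, fb=1
121: 111011101 → 1, fb=0
122: 110111010 → 1, fb=0
123: 101110100 → 1, fb=0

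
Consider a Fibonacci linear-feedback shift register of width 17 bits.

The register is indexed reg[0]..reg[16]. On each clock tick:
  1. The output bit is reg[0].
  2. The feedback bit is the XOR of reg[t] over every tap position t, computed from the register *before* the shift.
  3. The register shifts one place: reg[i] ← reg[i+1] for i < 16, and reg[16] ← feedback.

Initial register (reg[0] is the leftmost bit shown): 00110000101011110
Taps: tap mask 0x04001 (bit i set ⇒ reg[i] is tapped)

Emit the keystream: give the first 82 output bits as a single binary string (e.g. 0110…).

k : reg_k → out_k, fb_k
0: 00110000101011110 → 0, fb=1
1: 01100001010111101 → 0, fb=1
2: 11000010101111011 → 1, fb=1
3: 10000101011110111 → 1, fb=0
4: 00001010111101110 → 0, fb=1
5: 00010101111011101 → 0, fb=1
6: 00101011110111011 → 0, fb=0
7: 01010111101110110 → 0, fb=1
8: 10101111011101101 → 1, fb=0
9: 01011110111011010 → 0, fb=0
10: 10111101110110100 → 1, fb=0
11: 01111011101101000 → 0, fb=0
12: 11110111011010000 → 1, fb=1
13: 11101110110100001 → 1, fb=1
14: 11011101101000011 → 1, fb=1
15: 10111011010000111 → 1, fb=0
16: 01110110100001110 → 0, fb=1
17: 11101101000011101 → 1, fb=0
18: 11011010000111010 → 1, fb=1
19: 10110100001110101 → 1, fb=0
20: 01101000011101010 → 0, fb=0
21: 11010000111010100 → 1, fb=0
22: 10100001110101000 → 1, fb=1
23: 01000011101010001 → 0, fb=0
24: 10000111010100010 → 1, fb=1
25: 00001110101000101 → 0, fb=1
26: 00011101010001011 → 0, fb=0
27: 00111010100010110 → 0, fb=1
28: 01110101000101101 → 0, fb=1
29: 11101010001011011 → 1, fb=1
30: 11010100010110111 → 1, fb=0
31: 10101000101101110 → 1, fb=0
32: 01010001011011100 → 0, fb=1
33: 10100010110111001 → 1, fb=1
34: 01000101101110011 → 0, fb=0
35: 10001011011100110 → 1, fb=0
36: 00010110111001100 → 0, fb=1
37: 00101101110011001 → 0, fb=0
38: 01011011100110010 → 0, fb=0
39: 10110111001100100 → 1, fb=0
40: 01101110011001000 → 0, fb=0
41: 11011100110010000 → 1, fb=1
42: 10111001100100001 → 1, fb=1
43: 01110011001000011 → 0, fb=0
44: 11100110010000110 → 1, fb=0
45: 11001100100001100 → 1, fb=0
46: 10011001000011000 → 1, fb=1
47: 00110010000110001 → 0, fb=0
48: 01100100001100010 → 0, fb=0
49: 11001000011000100 → 1, fb=0
50: 10010000110001000 → 1, fb=1
51: 00100001100010001 → 0, fb=0
52: 01000011000100010 → 0, fb=0
53: 10000110001000100 → 1, fb=0
54: 00001100010001000 → 0, fb=0
55: 00011000100010000 → 0, fb=0
56: 00110001000100000 → 0, fb=0
57: 01100010001000000 → 0, fb=0
58: 11000100010000000 → 1, fb=1
59: 10001000100000001 → 1, fb=1
60: 00010001000000011 → 0, fb=0
61: 00100010000000110 → 0, fb=1
62: 01000100000001101 → 0, fb=1
63: 10001000000011011 → 1, fb=1
64: 00010000000110111 → 0, fb=1
65: 00100000001101111 → 0, fb=1
66: 01000000011011111 → 0, fb=1
67: 10000000110111111 → 1, fb=0
68: 00000001101111110 → 0, fb=1
69: 00000011011111101 → 0, fb=1
70: 00000110111111011 → 0, fb=0
71: 00001101111110110 → 0, fb=1
72: 00011011111101101 → 0, fb=1
73: 00110111111011011 → 0, fb=0
74: 01101111110110110 → 0, fb=1
75: 11011111101101101 → 1, fb=0
76: 10111111011011010 → 1, fb=1
77: 01111110110110101 → 0, fb=1
78: 11111101101101011 → 1, fb=1
79: 11111011011010111 → 1, fb=0
80: 11110110110101110 → 1, fb=0
81: 11101101101011100 → 1, fb=0

0011000010101111011101101000011101010001011011100110010000110001000100000001101111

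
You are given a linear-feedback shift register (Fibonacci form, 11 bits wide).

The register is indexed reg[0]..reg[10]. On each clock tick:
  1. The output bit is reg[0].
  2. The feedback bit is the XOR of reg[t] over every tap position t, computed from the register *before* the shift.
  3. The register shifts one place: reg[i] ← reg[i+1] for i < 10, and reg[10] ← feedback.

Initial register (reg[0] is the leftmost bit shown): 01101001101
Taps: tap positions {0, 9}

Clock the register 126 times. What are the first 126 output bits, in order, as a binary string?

011010011010010000111010000001101111111100011001100000111100000001100000000011111111111001100110010110100101110001011100101000

tick  register→output (feedback)
  0  01101001101→0 (0)
  1  11010011010→1 (0)
  2  10100110100→1 (1)
  3  01001101001→0 (0)
  4  10011010010→1 (0)
  5  00110100100→0 (0)
  6  01101001000→0 (0)
  7  11010010000→1 (1)
  8  10100100001→1 (1)
  9  01001000011→0 (1)
 10  10010000111→1 (0)
 11  00100001110→0 (1)
 12  01000011101→0 (0)
 13  10000111010→1 (0)
 14  00001110100→0 (0)
 15  00011101000→0 (0)
 16  00111010000→0 (0)
 17  01110100000→0 (0)
 18  11101000000→1 (1)
 19  11010000001→1 (1)
 20  10100000011→1 (0)
 21  01000000110→0 (1)
 22  10000001101→1 (1)
 23  00000011011→0 (1)
 24  00000110111→0 (1)
 25  00001101111→0 (1)
 26  00011011111→0 (1)
 27  00110111111→0 (1)
 28  01101111111→0 (1)
 29  11011111111→1 (0)
 30  10111111110→1 (0)
 31  01111111100→0 (0)
 32  11111111000→1 (1)
 33  11111110001→1 (1)
 34  11111100011→1 (0)
 35  11111000110→1 (0)
 36  11110001100→1 (1)
 37  11100011001→1 (1)
 38  11000110011→1 (0)
 39  10001100110→1 (0)
 40  00011001100→0 (0)
 41  00110011000→0 (0)
 42  01100110000→0 (0)
 43  11001100000→1 (1)
 44  10011000001→1 (1)
 45  00110000011→0 (1)
 46  01100000111→0 (1)
 47  11000001111→1 (0)
 48  10000011110→1 (0)
 49  00000111100→0 (0)
 50  00001111000→0 (0)
 51  00011110000→0 (0)
 52  00111100000→0 (0)
 53  01111000000→0 (0)
 54  11110000000→1 (1)
 55  11100000001→1 (1)
 56  11000000011→1 (0)
 57  10000000110→1 (0)
 58  00000001100→0 (0)
 59  00000011000→0 (0)
 60  00000110000→0 (0)
 61  00001100000→0 (0)
 62  00011000000→0 (0)
 63  00110000000→0 (0)
 64  01100000000→0 (0)
 65  11000000000→1 (1)
 66  10000000001→1 (1)
 67  00000000011→0 (1)
 68  00000000111→0 (1)
 69  00000001111→0 (1)
 70  00000011111→0 (1)
 71  00000111111→0 (1)
 72  00001111111→0 (1)
 73  00011111111→0 (1)
 74  00111111111→0 (1)
 75  01111111111→0 (1)
 76  11111111111→1 (0)
 77  11111111110→1 (0)
 78  11111111100→1 (1)
 79  11111111001→1 (1)
 80  11111110011→1 (0)
 81  11111100110→1 (0)
 82  11111001100→1 (1)
 83  11110011001→1 (1)
 84  11100110011→1 (0)
 85  11001100110→1 (0)
 86  10011001100→1 (1)
 87  00110011001→0 (0)
 88  01100110010→0 (1)
 89  11001100101→1 (1)
 90  10011001011→1 (0)
 91  00110010110→0 (1)
 92  01100101101→0 (0)
 93  11001011010→1 (0)
 94  10010110100→1 (1)
 95  00101101001→0 (0)
 96  01011010010→0 (1)
 97  10110100101→1 (1)
 98  01101001011→0 (1)
 99  11010010111→1 (0)
100  10100101110→1 (0)
101  01001011100→0 (0)
102  10010111000→1 (1)
103  00101110001→0 (0)
104  01011100010→0 (1)
105  10111000101→1 (1)
106  01110001011→0 (1)
107  11100010111→1 (0)
108  11000101110→1 (0)
109  10001011100→1 (1)
110  00010111001→0 (0)
111  00101110010→0 (1)
112  01011100101→0 (0)
113  10111001010→1 (0)
114  01110010100→0 (0)
115  11100101000→1 (1)
116  11001010001→1 (1)
117  10010100011→1 (0)
118  00101000110→0 (1)
119  01010001101→0 (0)
120  10100011010→1 (0)
121  01000110100→0 (0)
122  10001101000→1 (1)
123  00011010001→0 (0)
124  00110100010→0 (1)
125  01101000101→0 (0)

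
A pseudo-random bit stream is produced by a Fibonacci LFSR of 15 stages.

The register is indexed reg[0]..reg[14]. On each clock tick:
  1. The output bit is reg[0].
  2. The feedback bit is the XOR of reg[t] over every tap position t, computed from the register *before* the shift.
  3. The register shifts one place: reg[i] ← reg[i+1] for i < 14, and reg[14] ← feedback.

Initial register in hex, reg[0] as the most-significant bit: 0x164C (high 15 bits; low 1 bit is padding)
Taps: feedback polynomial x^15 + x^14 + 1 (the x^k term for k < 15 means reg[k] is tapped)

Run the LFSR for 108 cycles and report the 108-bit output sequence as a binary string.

step | reg (before) | out | fb
   0 | 000101100100110 | 0 | 0
   1 | 001011001001100 | 0 | 0
   2 | 010110010011000 | 0 | 0
   3 | 101100100110000 | 1 | 1
   4 | 011001001100001 | 0 | 1
   5 | 110010011000011 | 1 | 0
   6 | 100100110000110 | 1 | 1
   7 | 001001100001101 | 0 | 1
   8 | 010011000011011 | 0 | 1
   9 | 100110000110111 | 1 | 0
  10 | 001100001101110 | 0 | 0
  11 | 011000011011100 | 0 | 0
  12 | 110000110111000 | 1 | 1
  13 | 100001101110001 | 1 | 0
  14 | 000011011100010 | 0 | 0
  15 | 000110111000100 | 0 | 0
  16 | 001101110001000 | 0 | 0
  17 | 011011100010000 | 0 | 0
  18 | 110111000100000 | 1 | 1
  19 | 101110001000001 | 1 | 0
  20 | 011100010000010 | 0 | 0
  21 | 111000100000100 | 1 | 1
  22 | 110001000001001 | 1 | 0
  23 | 100010000010010 | 1 | 1
  24 | 000100000100101 | 0 | 1
  25 | 001000001001011 | 0 | 1
  26 | 010000010010111 | 0 | 1
  27 | 100000100101111 | 1 | 0
  28 | 000001001011110 | 0 | 0
  29 | 000010010111100 | 0 | 0
  30 | 000100101111000 | 0 | 0
  31 | 001001011110000 | 0 | 0
  32 | 010010111100000 | 0 | 0
  33 | 100101111000000 | 1 | 1
  34 | 001011110000001 | 0 | 1
  35 | 010111100000011 | 0 | 1
  36 | 101111000000111 | 1 | 0
  37 | 011110000001110 | 0 | 0
  38 | 111100000011100 | 1 | 1
  39 | 111000000111001 | 1 | 0
  40 | 110000001110010 | 1 | 1
  41 | 100000011100101 | 1 | 0
  42 | 000000111001010 | 0 | 0
  43 | 000001110010100 | 0 | 0
  44 | 000011100101000 | 0 | 0
  45 | 000111001010000 | 0 | 0
  46 | 001110010100000 | 0 | 0
  47 | 011100101000000 | 0 | 0
  48 | 111001010000000 | 1 | 1
  49 | 110010100000001 | 1 | 0
  50 | 100101000000010 | 1 | 1
  51 | 001010000000101 | 0 | 1
  52 | 010100000001011 | 0 | 1
  53 | 101000000010111 | 1 | 0
  54 | 010000000101110 | 0 | 0
  55 | 100000001011100 | 1 | 1
  56 | 000000010111001 | 0 | 1
  57 | 000000101110011 | 0 | 1
  58 | 000001011100111 | 0 | 1
  59 | 000010111001111 | 0 | 1
  60 | 000101110011111 | 0 | 1
  61 | 001011100111111 | 0 | 1
  62 | 010111001111111 | 0 | 1
  63 | 101110011111111 | 1 | 0
  64 | 011100111111110 | 0 | 0
  65 | 111001111111100 | 1 | 1
  66 | 110011111111001 | 1 | 0
  67 | 100111111110010 | 1 | 1
  68 | 001111111100101 | 0 | 1
  69 | 011111111001011 | 0 | 1
  70 | 111111110010111 | 1 | 0
  71 | 111111100101110 | 1 | 1
  72 | 111111001011101 | 1 | 0
  73 | 111110010111010 | 1 | 1
  74 | 111100101110101 | 1 | 0
  75 | 111001011101010 | 1 | 1
  76 | 110010111010101 | 1 | 0
  77 | 100101110101010 | 1 | 1
  78 | 001011101010101 | 0 | 1
  79 | 010111010101011 | 0 | 1
  80 | 101110101010111 | 1 | 0
  81 | 011101010101110 | 0 | 0
  82 | 111010101011100 | 1 | 1
  83 | 110101010111001 | 1 | 0
  84 | 101010101110010 | 1 | 1
  85 | 010101011100101 | 0 | 1
  86 | 101010111001011 | 1 | 0
  87 | 010101110010110 | 0 | 0
  88 | 101011100101100 | 1 | 1
  89 | 010111001011001 | 0 | 1
  90 | 101110010110011 | 1 | 0
  91 | 011100101100110 | 0 | 0
  92 | 111001011001100 | 1 | 1
  93 | 110010110011001 | 1 | 0
  94 | 100101100110010 | 1 | 1
  95 | 001011001100101 | 0 | 1
  96 | 010110011001011 | 0 | 1
  97 | 101100110010111 | 1 | 0
  98 | 011001100101110 | 0 | 0
  99 | 110011001011100 | 1 | 1
 100 | 100110010111001 | 1 | 0
 101 | 001100101110010 | 0 | 0
 102 | 011001011100100 | 0 | 0
 103 | 110010111001000 | 1 | 1
 104 | 100101110010001 | 1 | 0
 105 | 001011100100010 | 0 | 0
 106 | 010111001000100 | 0 | 0
 107 | 101110010001000 | 1 | 1

000101100100110000110111000100000100101111000000111001010000000101110011111111001011101010101110010110011001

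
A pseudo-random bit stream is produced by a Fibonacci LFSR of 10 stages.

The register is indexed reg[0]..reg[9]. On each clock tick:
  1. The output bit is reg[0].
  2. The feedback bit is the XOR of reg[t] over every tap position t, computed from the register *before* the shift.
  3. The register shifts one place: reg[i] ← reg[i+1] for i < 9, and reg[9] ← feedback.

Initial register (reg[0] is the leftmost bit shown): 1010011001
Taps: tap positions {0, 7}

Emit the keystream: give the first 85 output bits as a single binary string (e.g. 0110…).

step | reg (before) | out | fb
   0 | 1010011001 | 1 | 1
   1 | 0100110011 | 0 | 0
   2 | 1001100110 | 1 | 0
   3 | 0011001100 | 0 | 1
   4 | 0110011001 | 0 | 0
   5 | 1100110010 | 1 | 1
   6 | 1001100101 | 1 | 0
   7 | 0011001010 | 0 | 0
   8 | 0110010100 | 0 | 1
   9 | 1100101001 | 1 | 1
  10 | 1001010011 | 1 | 1
  11 | 0010100111 | 0 | 1
  12 | 0101001111 | 0 | 1
  13 | 1010011111 | 1 | 0
  14 | 0100111110 | 0 | 1
  15 | 1001111101 | 1 | 0
  16 | 0011111010 | 0 | 0
  17 | 0111110100 | 0 | 1
  18 | 1111101001 | 1 | 1
  19 | 1111010011 | 1 | 1
  20 | 1110100111 | 1 | 0
  21 | 1101001110 | 1 | 0
  22 | 1010011100 | 1 | 0
  23 | 0100111000 | 0 | 0
  24 | 1001110000 | 1 | 1
  25 | 0011100001 | 0 | 0
  26 | 0111000010 | 0 | 0
  27 | 1110000100 | 1 | 0
  28 | 1100001000 | 1 | 1
  29 | 1000010001 | 1 | 1
  30 | 0000100011 | 0 | 0
  31 | 0001000110 | 0 | 1
  32 | 0010001101 | 0 | 1
  33 | 0100011011 | 0 | 0
  34 | 1000110110 | 1 | 0
  35 | 0001101100 | 0 | 1
  36 | 0011011001 | 0 | 0
  37 | 0110110010 | 0 | 0
  38 | 1101100100 | 1 | 0
  39 | 1011001000 | 1 | 1
  40 | 0110010001 | 0 | 0
  41 | 1100100010 | 1 | 1
  42 | 1001000101 | 1 | 0
  43 | 0010001010 | 0 | 0
  44 | 0100010100 | 0 | 1
  45 | 1000101001 | 1 | 1
  46 | 0001010011 | 0 | 0
  47 | 0010100110 | 0 | 1
  48 | 0101001101 | 0 | 1
  49 | 1010011011 | 1 | 1
  50 | 0100110111 | 0 | 1
  51 | 1001101111 | 1 | 0
  52 | 0011011110 | 0 | 1
  53 | 0110111101 | 0 | 1
  54 | 1101111011 | 1 | 1
  55 | 1011110111 | 1 | 0
  56 | 0111101110 | 0 | 1
  57 | 1111011101 | 1 | 0
  58 | 1110111010 | 1 | 1
  59 | 1101110101 | 1 | 0
  60 | 1011101010 | 1 | 1
  61 | 0111010101 | 0 | 1
  62 | 1110101011 | 1 | 1
  63 | 1101010111 | 1 | 0
  64 | 1010101110 | 1 | 0
  65 | 0101011100 | 0 | 1
  66 | 1010111001 | 1 | 1
  67 | 0101110011 | 0 | 0
  68 | 1011100110 | 1 | 0
  69 | 0111001100 | 0 | 1
  70 | 1110011001 | 1 | 1
  71 | 1100110011 | 1 | 1
  72 | 1001100111 | 1 | 0
  73 | 0011001110 | 0 | 1
  74 | 0110011101 | 0 | 1
  75 | 1100111011 | 1 | 1
  76 | 1001110111 | 1 | 0
  77 | 0011101110 | 0 | 1
  78 | 0111011101 | 0 | 1
  79 | 1110111011 | 1 | 1
  80 | 1101110111 | 1 | 0
  81 | 1011101110 | 1 | 0
  82 | 0111011100 | 0 | 1
  83 | 1110111001 | 1 | 1
  84 | 1101110011 | 1 | 1

1010011001100101001111101001110000100011011001000101001101111011101010111001100111011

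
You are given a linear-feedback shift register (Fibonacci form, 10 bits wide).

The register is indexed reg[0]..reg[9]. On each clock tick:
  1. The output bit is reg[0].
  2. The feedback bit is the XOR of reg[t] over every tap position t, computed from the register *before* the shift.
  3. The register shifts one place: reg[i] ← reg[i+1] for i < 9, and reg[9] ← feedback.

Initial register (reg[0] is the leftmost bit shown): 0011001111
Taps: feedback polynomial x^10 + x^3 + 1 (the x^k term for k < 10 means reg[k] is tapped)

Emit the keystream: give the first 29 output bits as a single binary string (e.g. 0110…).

00110011111010110010110010010

k : reg_k → out_k, fb_k
0: 0011001111 → 0, fb=1
1: 0110011111 → 0, fb=0
2: 1100111110 → 1, fb=1
3: 1001111101 → 1, fb=0
4: 0011111010 → 0, fb=1
5: 0111110101 → 0, fb=1
6: 1111101011 → 1, fb=0
7: 1111010110 → 1, fb=0
8: 1110101100 → 1, fb=1
9: 1101011001 → 1, fb=0
10: 1010110010 → 1, fb=1
11: 0101100101 → 0, fb=1
12: 1011001011 → 1, fb=0
13: 0110010110 → 0, fb=0
14: 1100101100 → 1, fb=1
15: 1001011001 → 1, fb=0
16: 0010110010 → 0, fb=0
17: 0101100100 → 0, fb=1
18: 1011001001 → 1, fb=0
19: 0110010010 → 0, fb=0
20: 1100100100 → 1, fb=1
21: 1001001001 → 1, fb=0
22: 0010010010 → 0, fb=0
23: 0100100100 → 0, fb=0
24: 1001001000 → 1, fb=0
25: 0010010000 → 0, fb=0
26: 0100100000 → 0, fb=0
27: 1001000000 → 1, fb=0
28: 0010000000 → 0, fb=0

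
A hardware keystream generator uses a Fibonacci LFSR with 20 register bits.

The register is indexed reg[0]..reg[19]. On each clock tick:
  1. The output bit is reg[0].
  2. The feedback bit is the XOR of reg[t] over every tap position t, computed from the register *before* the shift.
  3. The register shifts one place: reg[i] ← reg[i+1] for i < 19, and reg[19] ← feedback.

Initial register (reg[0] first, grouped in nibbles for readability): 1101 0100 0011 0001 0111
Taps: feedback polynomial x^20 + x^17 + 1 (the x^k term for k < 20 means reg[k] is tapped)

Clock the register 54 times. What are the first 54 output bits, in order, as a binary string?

step | reg (before) | out | fb
   0 | 11010100001100010111 | 1 | 0
   1 | 10101000011000101110 | 1 | 0
   2 | 01010000110001011100 | 0 | 1
   3 | 10100001100010111001 | 1 | 1
   4 | 01000011000101110011 | 0 | 0
   5 | 10000110001011100110 | 1 | 0
   6 | 00001100010111001100 | 0 | 1
   7 | 00011000101110011001 | 0 | 0
   8 | 00110001011100110010 | 0 | 0
   9 | 01100010111001100100 | 0 | 1
  10 | 11000101110011001001 | 1 | 1
  11 | 10001011100110010011 | 1 | 1
  12 | 00010111001100100111 | 0 | 1
  13 | 00101110011001001111 | 0 | 1
  14 | 01011100110010011111 | 0 | 1
  15 | 10111001100100111111 | 1 | 0
  16 | 01110011001001111110 | 0 | 1
  17 | 11100110010011111101 | 1 | 0
  18 | 11001100100111111010 | 1 | 1
  19 | 10011001001111110101 | 1 | 0
  20 | 00110010011111101010 | 0 | 0
  21 | 01100100111111010100 | 0 | 1
  22 | 11001001111110101001 | 1 | 1
  23 | 10010011111101010011 | 1 | 1
  24 | 00100111111010100111 | 0 | 1
  25 | 01001111110101001111 | 0 | 1
  26 | 10011111101010011111 | 1 | 0
  27 | 00111111010100111110 | 0 | 1
  28 | 01111110101001111101 | 0 | 1
  29 | 11111101010011111011 | 1 | 1
  30 | 11111010100111110111 | 1 | 0
  31 | 11110101001111101110 | 1 | 0
  32 | 11101010011111011100 | 1 | 0
  33 | 11010100111110111000 | 1 | 1
  34 | 10101001111101110001 | 1 | 1
  35 | 01010011111011100011 | 0 | 0
  36 | 10100111110111000110 | 1 | 0
  37 | 01001111101110001100 | 0 | 1
  38 | 10011111011100011001 | 1 | 1
  39 | 00111110111000110011 | 0 | 0
  40 | 01111101110001100110 | 0 | 1
  41 | 11111011100011001101 | 1 | 0
  42 | 11110111000110011010 | 1 | 1
  43 | 11101110001100110101 | 1 | 0
  44 | 11011100011001101010 | 1 | 1
  45 | 10111000110011010101 | 1 | 0
  46 | 01110001100110101010 | 0 | 0
  47 | 11100011001101010100 | 1 | 0
  48 | 11000110011010101000 | 1 | 1
  49 | 10001100110101010001 | 1 | 1
  50 | 00011001101010100011 | 0 | 0
  51 | 00110011010101000110 | 0 | 1
  52 | 01100110101010001101 | 0 | 1
  53 | 11001101010100011011 | 1 | 1

110101000011000101110011001001111110101001111101110001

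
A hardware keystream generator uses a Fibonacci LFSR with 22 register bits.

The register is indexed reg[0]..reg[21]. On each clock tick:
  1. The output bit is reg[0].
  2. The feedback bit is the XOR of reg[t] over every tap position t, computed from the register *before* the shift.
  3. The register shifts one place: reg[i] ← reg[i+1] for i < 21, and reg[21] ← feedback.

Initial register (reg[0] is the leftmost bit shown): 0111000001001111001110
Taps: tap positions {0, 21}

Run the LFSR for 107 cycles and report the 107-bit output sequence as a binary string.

01110000010011110011100101111110001010001011100101010000110000110100011001111101111101100001000101011010100

step | reg (before) | out | fb
   0 | 0111000001001111001110 | 0 | 0
   1 | 1110000010011110011100 | 1 | 1
   2 | 1100000100111100111001 | 1 | 0
   3 | 1000001001111001110010 | 1 | 1
   4 | 0000010011110011100101 | 0 | 1
   5 | 0000100111100111001011 | 0 | 1
   6 | 0001001111001110010111 | 0 | 1
   7 | 0010011110011100101111 | 0 | 1
   8 | 0100111100111001011111 | 0 | 1
   9 | 1001111001110010111111 | 1 | 0
  10 | 0011110011100101111110 | 0 | 0
  11 | 0111100111001011111100 | 0 | 0
  12 | 1111001110010111111000 | 1 | 1
  13 | 1110011100101111110001 | 1 | 0
  14 | 1100111001011111100010 | 1 | 1
  15 | 1001110010111111000101 | 1 | 0
  16 | 0011100101111110001010 | 0 | 0
  17 | 0111001011111100010100 | 0 | 0
  18 | 1110010111111000101000 | 1 | 1
  19 | 1100101111110001010001 | 1 | 0
  20 | 1001011111100010100010 | 1 | 1
  21 | 0010111111000101000101 | 0 | 1
  22 | 0101111110001010001011 | 0 | 1
  23 | 1011111100010100010111 | 1 | 0
  24 | 0111111000101000101110 | 0 | 0
  25 | 1111110001010001011100 | 1 | 1
  26 | 1111100010100010111001 | 1 | 0
  27 | 1111000101000101110010 | 1 | 1
  28 | 1110001010001011100101 | 1 | 0
  29 | 1100010100010111001010 | 1 | 1
  30 | 1000101000101110010101 | 1 | 0
  31 | 0001010001011100101010 | 0 | 0
  32 | 0010100010111001010100 | 0 | 0
  33 | 0101000101110010101000 | 0 | 0
  34 | 1010001011100101010000 | 1 | 1
  35 | 0100010111001010100001 | 0 | 1
  36 | 1000101110010101000011 | 1 | 0
  37 | 0001011100101010000110 | 0 | 0
  38 | 0010111001010100001100 | 0 | 0
  39 | 0101110010101000011000 | 0 | 0
  40 | 1011100101010000110000 | 1 | 1
  41 | 0111001010100001100001 | 0 | 1
  42 | 1110010101000011000011 | 1 | 0
  43 | 1100101010000110000110 | 1 | 1
  44 | 1001010100001100001101 | 1 | 0
  45 | 0010101000011000011010 | 0 | 0
  46 | 0101010000110000110100 | 0 | 0
  47 | 1010100001100001101000 | 1 | 1
  48 | 0101000011000011010001 | 0 | 1
  49 | 1010000110000110100011 | 1 | 0
  50 | 0100001100001101000110 | 0 | 0
  51 | 1000011000011010001100 | 1 | 1
  52 | 0000110000110100011001 | 0 | 1
  53 | 0001100001101000110011 | 0 | 1
  54 | 0011000011010001100111 | 0 | 1
  55 | 0110000110100011001111 | 0 | 1
  56 | 1100001101000110011111 | 1 | 0
  57 | 1000011010001100111110 | 1 | 1
  58 | 0000110100011001111101 | 0 | 1
  59 | 0001101000110011111011 | 0 | 1
  60 | 0011010001100111110111 | 0 | 1
  61 | 0110100011001111101111 | 0 | 1
  62 | 1101000110011111011111 | 1 | 0
  63 | 1010001100111110111110 | 1 | 1
  64 | 0100011001111101111101 | 0 | 1
  65 | 1000110011111011111011 | 1 | 0
  66 | 0001100111110111110110 | 0 | 0
  67 | 0011001111101111101100 | 0 | 0
  68 | 0110011111011111011000 | 0 | 0
  69 | 1100111110111110110000 | 1 | 1
  70 | 1001111101111101100001 | 1 | 0
  71 | 0011111011111011000010 | 0 | 0
  72 | 0111110111110110000100 | 0 | 0
  73 | 1111101111101100001000 | 1 | 1
  74 | 1111011111011000010001 | 1 | 0
  75 | 1110111110110000100010 | 1 | 1
  76 | 1101111101100001000101 | 1 | 0
  77 | 1011111011000010001010 | 1 | 1
  78 | 0111110110000100010101 | 0 | 1
  79 | 1111101100001000101011 | 1 | 0
  80 | 1111011000010001010110 | 1 | 1
  81 | 1110110000100010101101 | 1 | 0
  82 | 1101100001000101011010 | 1 | 1
  83 | 1011000010001010110101 | 1 | 0
  84 | 0110000100010101101010 | 0 | 0
  85 | 1100001000101011010100 | 1 | 1
  86 | 1000010001010110101001 | 1 | 0
  87 | 0000100010101101010010 | 0 | 0
  88 | 0001000101011010100100 | 0 | 0
  89 | 0010001010110101001000 | 0 | 0
  90 | 0100010101101010010000 | 0 | 0
  91 | 1000101011010100100000 | 1 | 1
  92 | 0001010110101001000001 | 0 | 1
  93 | 0010101101010010000011 | 0 | 1
  94 | 0101011010100100000111 | 0 | 1
  95 | 1010110101001000001111 | 1 | 0
  96 | 0101101010010000011110 | 0 | 0
  97 | 1011010100100000111100 | 1 | 1
  98 | 0110101001000001111001 | 0 | 1
  99 | 1101010010000011110011 | 1 | 0
 100 | 1010100100000111100110 | 1 | 1
 101 | 0101001000001111001101 | 0 | 1
 102 | 1010010000011110011011 | 1 | 0
 103 | 0100100000111100110110 | 0 | 0
 104 | 1001000001111001101100 | 1 | 1
 105 | 0010000011110011011001 | 0 | 1
 106 | 0100000111100110110011 | 0 | 1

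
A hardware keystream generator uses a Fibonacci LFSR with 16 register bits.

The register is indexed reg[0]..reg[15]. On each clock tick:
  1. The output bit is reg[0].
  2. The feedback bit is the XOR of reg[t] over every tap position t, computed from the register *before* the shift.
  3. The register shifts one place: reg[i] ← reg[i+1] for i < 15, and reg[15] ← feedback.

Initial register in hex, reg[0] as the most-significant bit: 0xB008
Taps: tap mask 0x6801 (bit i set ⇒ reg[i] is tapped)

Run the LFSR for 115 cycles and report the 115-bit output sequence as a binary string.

1011000000001000110110110110011010011010011000011101100111101001110110101101000100111010111000101100010100100110100

tick  register→output (feedback)
  0  1011000000001000→1 (1)
  1  0110000000010001→0 (1)
  2  1100000000100011→1 (0)
  3  1000000001000110→1 (1)
  4  0000000010001101→0 (1)
  5  0000000100011011→0 (0)
  6  0000001000110110→0 (1)
  7  0000010001101101→0 (1)
  8  0000100011011011→0 (0)
  9  0001000110110110→0 (1)
 10  0010001101101101→0 (1)
 11  0100011011011011→0 (0)
 12  1000110110110110→1 (0)
 13  0001101101101100→0 (1)
 14  0011011011011001→0 (1)
 15  0110110110110011→0 (0)
 16  1101101101100110→1 (1)
 17  1011011011001101→1 (0)
 18  0110110110011010→0 (0)
 19  1101101100110100→1 (1)
 20  1011011001101001→1 (1)
 21  0110110011010011→0 (0)
 22  1101100110100110→1 (1)
 23  1011001101001101→1 (0)
 24  0110011010011010→0 (0)
 25  1100110100110100→1 (1)
 26  1001101001101001→1 (1)
 27  0011010011010011→0 (0)
 28  0110100110100110→0 (0)
 29  1101001101001100→1 (0)
 30  1010011010011000→1 (0)
 31  0100110100110000→0 (1)
 32  1001101001100001→1 (1)
 33  0011010011000011→0 (1)
 34  0110100110000111→0 (0)
 35  1101001100001110→1 (1)
 36  1010011000011101→1 (1)
 37  0100110000111011→0 (0)
 38  1001100001110110→1 (0)
 39  0011000011101100→0 (1)
 40  0110000111011001→0 (1)
 41  1100001110110011→1 (1)
 42  1000011101100111→1 (1)
 43  0000111011001111→0 (0)
 44  0001110110011110→0 (1)
 45  0011101100111101→0 (0)
 46  0111011001111010→0 (0)
 47  1110110011110100→1 (1)
 48  1101100111101001→1 (1)
 49  1011001111010011→1 (1)
 50  0110011110100111→0 (0)
 51  1100111101001110→1 (1)
 52  1001111010011101→1 (1)
 53  0011110100111011→0 (0)
 54  0111101001110110→0 (1)
 55  1111010011101101→1 (0)
 56  1110100111011010→1 (1)
 57  1101001110110101→1 (1)
 58  1010011101101011→1 (0)
 59  0100111011010110→0 (1)
 60  1001110110101101→1 (0)
 61  0011101101011010→0 (0)
 62  0111011010110100→0 (0)
 63  1110110101101000→1 (1)
 64  1101101011010001→1 (0)
 65  1011010110100010→1 (0)
 66  0110101101000100→0 (1)
 67  1101011010001001→1 (1)
 68  1010110100010011→1 (1)
 69  0101101000100111→0 (0)
 70  1011010001001110→1 (1)
 71  0110100010011101→0 (0)
 72  1101000100111010→1 (1)
 73  1010001001110101→1 (1)
 74  0100010011101011→0 (1)
 75  1000100111010111→1 (0)
 76  0001001110101110→0 (0)
 77  0010011101011100→0 (0)
 78  0100111010111000→0 (1)
 79  1001110101110001→1 (0)
 80  0011101011100010→0 (1)
 81  0111010111000101→0 (1)
 82  1110101110001011→1 (0)
 83  1101011100010110→1 (0)
 84  1010111000101100→1 (0)
 85  0101110001011000→0 (1)
 86  1011100010110001→1 (0)
 87  0111000101100010→0 (1)
 88  1110001011000101→1 (0)
 89  1100010110001010→1 (0)
 90  1000101100010100→1 (1)
 91  0001011000101001→0 (0)
 92  0010110001010010→0 (0)
 93  0101100010100100→0 (1)
 94  1011000101001001→1 (1)
 95  0110001010010011→0 (0)
 96  1100010100100110→1 (1)
 97  1000101001001101→1 (0)
 98  0001010010011010→0 (0)
 99  0010100100110100→0 (0)
100  0101001001101000→0 (0)
101  1010010011010000→1 (0)
102  0100100110100000→0 (0)
103  1001001101000000→1 (1)
104  0010011010000001→0 (0)
105  0100110100000010→0 (1)
106  1001101000000101→1 (0)
107  0011010000001010→0 (1)
108  0110100000010101→0 (0)
109  1101000000101010→1 (0)
110  1010000001010100→1 (1)
111  0100000010101001→0 (0)
112  1000000101010010→1 (1)
113  0000001010100101→0 (1)
114  0000010101001011→0 (1)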